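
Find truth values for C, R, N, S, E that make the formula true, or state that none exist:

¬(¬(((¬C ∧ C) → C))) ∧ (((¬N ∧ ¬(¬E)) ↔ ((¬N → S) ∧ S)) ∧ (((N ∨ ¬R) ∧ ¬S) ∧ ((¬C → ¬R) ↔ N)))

C = True; R = False; N = True; S = False; E = False

  ¬(¬(((¬C ∧ C) → C))) = True
    ¬(((¬C ∧ C) → C)) = False
      (¬C ∧ C) → C = True
        ¬C ∧ C = False
          ¬C = False
  ((¬N ∧ ¬(¬E)) ↔ ((¬N → S) ∧ S)) ∧ (((N ∨ ¬R) ∧ ¬S) ∧ ((¬C → ¬R) ↔ N)) = True
    (¬N ∧ ¬(¬E)) ↔ ((¬N → S) ∧ S) = True
      ¬N ∧ ¬(¬E) = False
        ¬N = False
        ¬(¬E) = False
          ¬E = True
      (¬N → S) ∧ S = False
        ¬N → S = True
          ¬N = False
    ((N ∨ ¬R) ∧ ¬S) ∧ ((¬C → ¬R) ↔ N) = True
      (N ∨ ¬R) ∧ ¬S = True
        N ∨ ¬R = True
          ¬R = True
        ¬S = True
      (¬C → ¬R) ↔ N = True
        ¬C → ¬R = True
          ¬C = False
          ¬R = True
Both conjuncts True, so the formula holds.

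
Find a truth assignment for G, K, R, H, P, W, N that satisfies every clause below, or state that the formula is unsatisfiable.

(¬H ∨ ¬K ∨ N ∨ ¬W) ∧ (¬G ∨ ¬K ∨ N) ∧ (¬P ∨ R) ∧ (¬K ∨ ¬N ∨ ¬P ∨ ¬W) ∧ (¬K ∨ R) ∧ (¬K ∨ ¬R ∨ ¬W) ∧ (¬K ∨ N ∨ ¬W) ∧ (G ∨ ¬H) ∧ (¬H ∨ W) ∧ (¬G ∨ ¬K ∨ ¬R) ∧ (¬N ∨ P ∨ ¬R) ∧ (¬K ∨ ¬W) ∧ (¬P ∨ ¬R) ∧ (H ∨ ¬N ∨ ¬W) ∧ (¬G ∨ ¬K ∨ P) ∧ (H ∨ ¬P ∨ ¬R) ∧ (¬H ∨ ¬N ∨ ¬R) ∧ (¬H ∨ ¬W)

G = False; K = False; R = False; H = False; P = False; W = False; N = False

Set G = False.
  then (G ∨ ¬H) forces H = False.
Set K = False.
Set R = False.
  then (¬P ∨ R) forces P = False.
Set W = False.
Set N = False.
All clauses satisfied.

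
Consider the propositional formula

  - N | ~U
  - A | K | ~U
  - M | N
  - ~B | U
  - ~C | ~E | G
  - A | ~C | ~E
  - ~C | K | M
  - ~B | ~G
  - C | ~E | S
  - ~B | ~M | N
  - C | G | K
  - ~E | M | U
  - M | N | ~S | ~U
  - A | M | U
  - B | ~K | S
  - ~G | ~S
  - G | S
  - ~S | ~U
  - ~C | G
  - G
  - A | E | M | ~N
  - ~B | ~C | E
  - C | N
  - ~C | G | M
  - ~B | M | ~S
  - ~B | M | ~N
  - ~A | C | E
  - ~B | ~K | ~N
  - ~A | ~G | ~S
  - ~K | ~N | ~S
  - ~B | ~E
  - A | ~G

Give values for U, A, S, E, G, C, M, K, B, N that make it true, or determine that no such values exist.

U: True, A: True, S: False, E: False, G: True, C: True, M: True, K: False, B: False, N: True

Unit clause (G) forces G = True.
In (A | ~G) only A is left, so A = True.
In (~B | ~G) only ~B is left, so B = False.
In (~G | ~S) only ~S is left, so S = False.
In (B | ~K | S) only ~K is left, so K = False.
Set U = True.
  then (N | ~U) forces N = True.
Set E = False.
  then (~A | C | E) forces C = True.
  then (~C | K | M) forces M = True.
All clauses satisfied.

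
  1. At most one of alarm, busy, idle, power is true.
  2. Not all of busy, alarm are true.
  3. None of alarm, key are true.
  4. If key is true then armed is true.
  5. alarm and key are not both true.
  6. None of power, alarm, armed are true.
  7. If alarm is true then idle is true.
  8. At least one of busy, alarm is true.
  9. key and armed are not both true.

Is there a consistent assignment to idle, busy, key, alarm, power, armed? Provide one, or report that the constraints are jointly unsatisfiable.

idle = False; busy = True; key = False; alarm = False; power = False; armed = False

  (1) {alarm, busy, idle, power}: 1 true — at most one ✓
  (2) {busy, alarm}: 1/2 true — not all ✓
  (3) {alarm, key}: 0 true — none ✓
  (4) key=F ⇒ armed: vacuous ✓
  (5) alarm=F, key=F — not both ✓
  (6) {power, alarm, armed}: 0 true — none ✓
  (7) alarm=F ⇒ idle: vacuous ✓
  (8) {busy, alarm}: 1 true — at least one ✓
  (9) key=F, armed=F — not both ✓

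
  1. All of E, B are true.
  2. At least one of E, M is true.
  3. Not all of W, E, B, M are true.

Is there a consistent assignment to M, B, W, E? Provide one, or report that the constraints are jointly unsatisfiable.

M: True, B: True, W: False, E: True

  (1) {E, B}: all 2 true ✓
  (2) {E, M}: 2 true — at least one ✓
  (3) {W, E, B, M}: 3/4 true — not all ✓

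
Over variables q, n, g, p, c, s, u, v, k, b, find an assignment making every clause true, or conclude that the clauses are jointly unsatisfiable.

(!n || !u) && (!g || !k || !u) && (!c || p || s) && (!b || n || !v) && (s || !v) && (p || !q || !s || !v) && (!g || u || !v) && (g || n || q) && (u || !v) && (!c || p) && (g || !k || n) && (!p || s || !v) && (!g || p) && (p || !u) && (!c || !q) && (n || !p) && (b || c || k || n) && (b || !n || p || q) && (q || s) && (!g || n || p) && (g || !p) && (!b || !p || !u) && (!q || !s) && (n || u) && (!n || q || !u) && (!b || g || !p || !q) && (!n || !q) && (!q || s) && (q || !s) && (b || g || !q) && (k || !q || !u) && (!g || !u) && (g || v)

Case q = True:
  (!c || !q) forces c = False.
  (!q || !s) forces s = False.
  Clause (!q || s) is falsified — contradiction.
Case q = False:
  (q || s) forces s = True.
  Clause (q || !s) is falsified — contradiction.
Both cases fail, so the formula is unsatisfiable.

UNSATISFIABLE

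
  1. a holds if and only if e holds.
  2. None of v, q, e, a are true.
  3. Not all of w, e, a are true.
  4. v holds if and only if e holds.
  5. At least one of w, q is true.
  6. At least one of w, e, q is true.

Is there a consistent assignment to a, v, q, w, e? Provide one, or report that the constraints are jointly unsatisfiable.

a = False, v = False, q = False, w = True, e = False

  (1) a=F, e=F — same ✓
  (2) {v, q, e, a}: 0 true — none ✓
  (3) {w, e, a}: 1/3 true — not all ✓
  (4) v=F, e=F — same ✓
  (5) {w, q}: 1 true — at least one ✓
  (6) {w, e, q}: 1 true — at least one ✓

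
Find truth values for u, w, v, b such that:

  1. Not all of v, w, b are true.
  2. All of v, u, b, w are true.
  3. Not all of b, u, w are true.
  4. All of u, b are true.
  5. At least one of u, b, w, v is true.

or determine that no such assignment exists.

Unsatisfiable — no assignment works.

Case w = True:
  (2) forces v = True.
  (1) with v=T, w=T forces b = False.
  Constraint (2) is violated (b=F) — contradiction.
Case w = False:
  Constraint (2) is violated (w=F) — contradiction.
Both cases fail — unsatisfiable.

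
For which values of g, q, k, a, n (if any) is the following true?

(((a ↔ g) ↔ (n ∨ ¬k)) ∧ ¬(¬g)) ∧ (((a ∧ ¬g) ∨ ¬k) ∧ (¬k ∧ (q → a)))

g = True, q = True, k = False, a = True, n = True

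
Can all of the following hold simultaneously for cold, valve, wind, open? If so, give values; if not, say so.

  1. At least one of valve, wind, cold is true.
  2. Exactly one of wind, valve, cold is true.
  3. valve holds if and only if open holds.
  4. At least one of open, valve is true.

cold=F, valve=T, wind=F, open=T

  (1) {valve, wind, cold}: 1 true — at least one ✓
  (2) {wind, valve, cold}: 1 true — exactly one ✓
  (3) valve=T, open=T — same ✓
  (4) {open, valve}: 2 true — at least one ✓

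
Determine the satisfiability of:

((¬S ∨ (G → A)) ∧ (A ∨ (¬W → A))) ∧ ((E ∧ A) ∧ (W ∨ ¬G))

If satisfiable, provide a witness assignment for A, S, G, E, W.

A=T, S=F, G=T, E=T, W=T

  (¬S ∨ (G → A)) ∧ (A ∨ (¬W → A)) = True
    ¬S ∨ (G → A) = True
      ¬S = True
      G → A = True
    A ∨ (¬W → A) = True
      ¬W → A = True
        ¬W = False
  (E ∧ A) ∧ (W ∨ ¬G) = True
    E ∧ A = True
    W ∨ ¬G = True
      ¬G = False
Both conjuncts True, so the formula holds.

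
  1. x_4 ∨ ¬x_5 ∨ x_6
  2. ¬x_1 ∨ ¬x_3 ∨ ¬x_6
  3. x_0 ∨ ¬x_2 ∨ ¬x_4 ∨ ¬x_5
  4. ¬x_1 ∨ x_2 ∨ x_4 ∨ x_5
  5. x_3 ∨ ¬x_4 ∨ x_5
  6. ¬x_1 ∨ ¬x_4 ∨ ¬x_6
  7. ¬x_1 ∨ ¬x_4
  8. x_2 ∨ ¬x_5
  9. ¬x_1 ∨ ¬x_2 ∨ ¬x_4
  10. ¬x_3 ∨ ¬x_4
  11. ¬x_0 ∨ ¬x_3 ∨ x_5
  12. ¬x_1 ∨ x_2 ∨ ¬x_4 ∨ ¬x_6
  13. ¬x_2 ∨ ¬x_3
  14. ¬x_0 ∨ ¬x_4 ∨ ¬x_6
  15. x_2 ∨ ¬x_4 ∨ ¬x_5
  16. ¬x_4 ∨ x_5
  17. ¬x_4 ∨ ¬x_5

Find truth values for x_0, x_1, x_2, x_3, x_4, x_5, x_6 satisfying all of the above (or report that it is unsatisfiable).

Set x_0 = True.
Set x_1 = False.
Set x_2 = False.
  then (x_2 ∨ ¬x_5) forces x_5 = False.
  then (¬x_0 ∨ ¬x_3 ∨ x_5) forces x_3 = False.
  then (¬x_4 ∨ x_5) forces x_4 = False.
Set x_6 = False.
All clauses satisfied.

x_0 = True, x_1 = False, x_2 = False, x_3 = False, x_4 = False, x_5 = False, x_6 = False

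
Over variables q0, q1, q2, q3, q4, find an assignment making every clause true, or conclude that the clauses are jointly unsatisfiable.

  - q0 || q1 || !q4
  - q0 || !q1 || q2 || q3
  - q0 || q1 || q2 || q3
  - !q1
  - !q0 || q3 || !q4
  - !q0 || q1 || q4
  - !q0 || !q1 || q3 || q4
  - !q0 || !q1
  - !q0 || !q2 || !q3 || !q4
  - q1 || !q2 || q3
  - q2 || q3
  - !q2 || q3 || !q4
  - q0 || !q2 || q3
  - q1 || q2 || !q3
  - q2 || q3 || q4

q0 = False, q1 = False, q2 = True, q3 = True, q4 = False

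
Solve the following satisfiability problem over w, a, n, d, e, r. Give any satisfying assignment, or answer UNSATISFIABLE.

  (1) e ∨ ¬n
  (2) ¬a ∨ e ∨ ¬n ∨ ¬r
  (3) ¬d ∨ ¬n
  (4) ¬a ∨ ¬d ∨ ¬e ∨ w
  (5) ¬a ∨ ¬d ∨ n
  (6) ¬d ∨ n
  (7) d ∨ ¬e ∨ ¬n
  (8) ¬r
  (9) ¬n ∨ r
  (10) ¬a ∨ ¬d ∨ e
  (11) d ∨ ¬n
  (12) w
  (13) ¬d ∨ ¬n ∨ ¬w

Unit clause (¬r) forces r = False.
In (¬n ∨ r) only ¬n is left, so n = False.
Unit clause (w) forces w = True.
In (¬d ∨ n) only ¬d is left, so d = False.
Set a = False.
Set e = False.
All clauses satisfied.

w=T; a=F; n=F; d=F; e=F; r=F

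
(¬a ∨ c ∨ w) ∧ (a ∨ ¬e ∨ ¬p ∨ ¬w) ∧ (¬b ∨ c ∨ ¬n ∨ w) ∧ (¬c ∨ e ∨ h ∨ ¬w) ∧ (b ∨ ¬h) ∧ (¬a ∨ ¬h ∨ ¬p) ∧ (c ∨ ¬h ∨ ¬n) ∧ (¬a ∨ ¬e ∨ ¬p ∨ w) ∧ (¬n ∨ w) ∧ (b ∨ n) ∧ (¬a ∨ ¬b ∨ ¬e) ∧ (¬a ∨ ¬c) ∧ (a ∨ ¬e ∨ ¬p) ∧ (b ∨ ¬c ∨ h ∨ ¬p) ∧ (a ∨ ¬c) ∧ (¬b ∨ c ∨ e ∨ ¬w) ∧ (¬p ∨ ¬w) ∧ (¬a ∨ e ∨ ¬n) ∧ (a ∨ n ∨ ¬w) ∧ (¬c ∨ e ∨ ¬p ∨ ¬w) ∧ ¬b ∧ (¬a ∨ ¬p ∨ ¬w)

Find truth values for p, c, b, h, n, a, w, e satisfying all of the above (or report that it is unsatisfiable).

Unit clause (¬b) forces b = False.
In (b ∨ ¬h) only ¬h is left, so h = False.
In (b ∨ n) only n is left, so n = True.
In (¬n ∨ w) only w is left, so w = True.
In (¬p ∨ ¬w) only ¬p is left, so p = False.
Set c = False.
Set a = True.
  then (¬a ∨ e ∨ ¬n) forces e = True.
All clauses satisfied.

p = False, c = False, b = False, h = False, n = True, a = True, w = True, e = True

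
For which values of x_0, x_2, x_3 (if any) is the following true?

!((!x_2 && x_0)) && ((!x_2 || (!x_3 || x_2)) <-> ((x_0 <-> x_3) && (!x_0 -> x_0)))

x_0=T, x_2=T, x_3=T

  !((!x_2 && x_0)) = True
    !x_2 && x_0 = False
      !x_2 = False
  (!x_2 || (!x_3 || x_2)) <-> ((x_0 <-> x_3) && (!x_0 -> x_0)) = True
    !x_2 || (!x_3 || x_2) = True
      !x_2 = False
      !x_3 || x_2 = True
        !x_3 = False
    (x_0 <-> x_3) && (!x_0 -> x_0) = True
      x_0 <-> x_3 = True
      !x_0 -> x_0 = True
        !x_0 = False
Both conjuncts True, so the formula holds.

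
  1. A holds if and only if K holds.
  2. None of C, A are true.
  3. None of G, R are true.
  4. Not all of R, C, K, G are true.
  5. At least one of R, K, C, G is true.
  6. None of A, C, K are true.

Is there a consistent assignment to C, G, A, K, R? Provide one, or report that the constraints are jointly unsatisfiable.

No satisfying assignment exists.

Case C = True:
  Constraint (2) is violated (C=T) — contradiction.
Case C = False:
  (2) forces A = False.
  (1) with A=F forces K = False.
  (3) forces G = False.
  (3) forces R = False.
  Constraint (5) is violated (R=F, K=F, C=F, G=F) — contradiction.
Both cases fail — unsatisfiable.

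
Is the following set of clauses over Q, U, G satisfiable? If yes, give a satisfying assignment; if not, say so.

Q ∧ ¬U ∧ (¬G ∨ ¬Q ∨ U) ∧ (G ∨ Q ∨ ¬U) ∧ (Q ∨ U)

Unit clause (Q) forces Q = True.
Unit clause (¬U) forces U = False.
In (¬G ∨ ¬Q ∨ U) only ¬G is left, so G = False.
All clauses satisfied.

Q = True, U = False, G = False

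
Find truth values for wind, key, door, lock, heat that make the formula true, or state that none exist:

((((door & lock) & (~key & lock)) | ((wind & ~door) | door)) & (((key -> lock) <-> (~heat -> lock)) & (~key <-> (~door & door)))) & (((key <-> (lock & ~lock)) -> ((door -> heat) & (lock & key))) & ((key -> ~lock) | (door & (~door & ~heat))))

wind=F, key=T, door=T, lock=F, heat=F

  (((door & lock) & (~key & lock)) | ((wind & ~door) | door)) & (((key -> lock) <-> (~heat -> lock)) & (~key <-> (~door & door))) = True
    ((door & lock) & (~key & lock)) | ((wind & ~door) | door) = True
      (door & lock) & (~key & lock) = False
        door & lock = False
        ~key & lock = False
          ~key = False
      (wind & ~door) | door = True
        wind & ~door = False
          ~door = False
    ((key -> lock) <-> (~heat -> lock)) & (~key <-> (~door & door)) = True
      (key -> lock) <-> (~heat -> lock) = True
        key -> lock = False
        ~heat -> lock = False
          ~heat = True
      ~key <-> (~door & door) = True
        ~key = False
        ~door & door = False
          ~door = False
  ((key <-> (lock & ~lock)) -> ((door -> heat) & (lock & key))) & ((key -> ~lock) | (door & (~door & ~heat))) = True
    (key <-> (lock & ~lock)) -> ((door -> heat) & (lock & key)) = True
      key <-> (lock & ~lock) = False
        lock & ~lock = False
          ~lock = True
      (door -> heat) & (lock & key) = False
        door -> heat = False
        lock & key = False
    (key -> ~lock) | (door & (~door & ~heat)) = True
      key -> ~lock = True
        ~lock = True
      door & (~door & ~heat) = False
        ~door & ~heat = False
          ~door = False
          ~heat = True
Both conjuncts True, so the formula holds.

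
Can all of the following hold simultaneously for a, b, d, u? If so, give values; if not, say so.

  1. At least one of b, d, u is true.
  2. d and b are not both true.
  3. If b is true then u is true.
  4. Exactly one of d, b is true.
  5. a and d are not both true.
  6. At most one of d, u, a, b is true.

a=F, b=F, d=T, u=F

  (1) {b, d, u}: 1 true — at least one ✓
  (2) d=T, b=F — not both ✓
  (3) b=F ⇒ u: vacuous ✓
  (4) {d, b}: 1 true — exactly one ✓
  (5) a=F, d=T — not both ✓
  (6) {d, u, a, b}: 1 true — at most one ✓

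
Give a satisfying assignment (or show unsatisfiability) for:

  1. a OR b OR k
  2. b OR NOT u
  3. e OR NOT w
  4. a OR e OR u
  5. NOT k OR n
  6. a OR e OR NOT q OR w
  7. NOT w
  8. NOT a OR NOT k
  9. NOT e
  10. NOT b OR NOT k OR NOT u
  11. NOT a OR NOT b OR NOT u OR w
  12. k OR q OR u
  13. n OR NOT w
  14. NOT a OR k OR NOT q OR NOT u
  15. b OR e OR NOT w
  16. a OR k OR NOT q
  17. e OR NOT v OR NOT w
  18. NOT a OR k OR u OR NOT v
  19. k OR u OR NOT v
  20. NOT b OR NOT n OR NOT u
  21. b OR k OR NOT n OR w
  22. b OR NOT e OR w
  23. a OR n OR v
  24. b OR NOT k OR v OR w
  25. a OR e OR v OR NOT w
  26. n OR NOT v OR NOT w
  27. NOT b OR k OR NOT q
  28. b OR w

b=T, a=F, e=F, u=T, w=F, v=T, k=F, q=F, n=F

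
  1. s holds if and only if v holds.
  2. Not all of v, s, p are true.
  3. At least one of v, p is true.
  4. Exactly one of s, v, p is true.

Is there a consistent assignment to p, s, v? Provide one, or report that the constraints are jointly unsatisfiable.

p = True, s = False, v = False

  (1) s=F, v=F — same ✓
  (2) {v, s, p}: 1/3 true — not all ✓
  (3) {v, p}: 1 true — at least one ✓
  (4) {s, v, p}: 1 true — exactly one ✓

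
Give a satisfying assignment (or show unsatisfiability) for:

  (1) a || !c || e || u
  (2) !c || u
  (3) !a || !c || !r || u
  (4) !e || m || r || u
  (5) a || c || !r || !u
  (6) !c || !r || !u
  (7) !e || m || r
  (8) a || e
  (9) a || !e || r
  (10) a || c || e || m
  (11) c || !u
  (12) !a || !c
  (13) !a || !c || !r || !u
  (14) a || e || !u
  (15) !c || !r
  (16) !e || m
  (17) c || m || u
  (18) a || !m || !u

Set r = False.
Try u = True:
  (c || !u) forces c = True.
  (!a || !c) forces a = False.
  (a || e) forces e = True.
  clause (a || !e || r) is falsified — backtrack.
So u = False.
  then (!c || u) forces c = False.
  then (c || m || u) forces m = True.
Set e = True.
  then (a || !e || r) forces a = True.
All clauses satisfied.

r=F, u=F, m=T, e=T, c=F, a=T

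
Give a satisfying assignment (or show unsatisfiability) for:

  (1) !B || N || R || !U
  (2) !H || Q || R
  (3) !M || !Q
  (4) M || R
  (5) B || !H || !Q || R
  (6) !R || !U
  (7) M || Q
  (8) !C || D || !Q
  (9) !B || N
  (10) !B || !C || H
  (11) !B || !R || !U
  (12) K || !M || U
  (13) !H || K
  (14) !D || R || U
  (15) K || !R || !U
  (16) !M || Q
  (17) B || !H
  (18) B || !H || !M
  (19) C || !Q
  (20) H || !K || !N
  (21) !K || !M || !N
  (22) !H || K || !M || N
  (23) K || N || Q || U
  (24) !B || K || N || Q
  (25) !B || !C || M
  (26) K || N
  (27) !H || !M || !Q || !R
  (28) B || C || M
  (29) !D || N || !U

K = False, H = False, D = True, N = True, C = True, Q = True, U = False, B = False, M = False, R = True

Set K = False.
  then (!H || K) forces H = False.
  then (K || N) forces N = True.
Set D = True.
Set C = True.
  then (!B || !C || H) forces B = False.
Try Q = False:
  (M || Q) forces M = True.
  clause (!M || Q) is falsified — backtrack.
So Q = True.
  then (!M || !Q) forces M = False.
  then (M || R) forces R = True.
  then (!R || !U) forces U = False.
All clauses satisfied.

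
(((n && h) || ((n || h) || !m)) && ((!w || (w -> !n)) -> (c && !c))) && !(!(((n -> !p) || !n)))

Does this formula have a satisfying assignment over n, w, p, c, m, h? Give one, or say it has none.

n=T, w=T, p=F, c=T, m=T, h=T

  ((n && h) || ((n || h) || !m)) && ((!w || (w -> !n)) -> (c && !c)) = True
    (n && h) || ((n || h) || !m) = True
      n && h = True
      (n || h) || !m = True
        n || h = True
        !m = False
    (!w || (w -> !n)) -> (c && !c) = True
      !w || (w -> !n) = False
        !w = False
        w -> !n = False
          !n = False
      c && !c = False
        !c = False
  !(!(((n -> !p) || !n))) = True
    !(((n -> !p) || !n)) = False
      (n -> !p) || !n = True
        n -> !p = True
          !p = True
        !n = False
Both conjuncts True, so the formula holds.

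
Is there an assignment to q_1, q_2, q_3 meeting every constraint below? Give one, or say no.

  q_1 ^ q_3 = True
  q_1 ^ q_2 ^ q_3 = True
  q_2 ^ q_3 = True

q_1=F, q_2=F, q_3=T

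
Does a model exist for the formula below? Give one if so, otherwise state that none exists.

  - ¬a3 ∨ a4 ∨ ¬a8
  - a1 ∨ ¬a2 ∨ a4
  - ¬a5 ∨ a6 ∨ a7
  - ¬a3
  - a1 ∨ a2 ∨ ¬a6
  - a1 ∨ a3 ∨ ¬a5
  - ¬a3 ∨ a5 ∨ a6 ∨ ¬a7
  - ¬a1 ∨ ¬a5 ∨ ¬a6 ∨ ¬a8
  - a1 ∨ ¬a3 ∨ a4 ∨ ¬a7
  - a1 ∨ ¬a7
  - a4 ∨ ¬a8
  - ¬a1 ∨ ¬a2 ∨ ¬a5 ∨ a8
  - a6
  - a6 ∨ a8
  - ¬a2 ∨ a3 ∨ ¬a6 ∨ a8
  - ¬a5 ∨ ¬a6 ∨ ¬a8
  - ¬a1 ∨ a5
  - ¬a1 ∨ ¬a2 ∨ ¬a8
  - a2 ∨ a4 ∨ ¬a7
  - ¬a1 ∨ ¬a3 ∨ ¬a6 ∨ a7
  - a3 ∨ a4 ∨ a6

Unit clause (¬a3) forces a3 = False.
Unit clause (a6) forces a6 = True.
Set a1 = False.
  then (a1 ∨ a2 ∨ ¬a6) forces a2 = True.
  then (a1 ∨ a3 ∨ ¬a5) forces a5 = False.
  then (a1 ∨ ¬a7) forces a7 = False.
  then (¬a2 ∨ a3 ∨ ¬a6 ∨ a8) forces a8 = True.
  then (a1 ∨ ¬a2 ∨ a4) forces a4 = True.
All clauses satisfied.

a1 = False; a2 = True; a3 = False; a4 = True; a5 = False; a6 = True; a7 = False; a8 = True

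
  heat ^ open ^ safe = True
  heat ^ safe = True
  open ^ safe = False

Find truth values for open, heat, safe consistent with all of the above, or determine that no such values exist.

open = False, heat = True, safe = False

heat ^ open ^ safe = T ^ F ^ F = True ✓
heat ^ safe = T ^ F = True ✓
open ^ safe = F ^ F = False ✓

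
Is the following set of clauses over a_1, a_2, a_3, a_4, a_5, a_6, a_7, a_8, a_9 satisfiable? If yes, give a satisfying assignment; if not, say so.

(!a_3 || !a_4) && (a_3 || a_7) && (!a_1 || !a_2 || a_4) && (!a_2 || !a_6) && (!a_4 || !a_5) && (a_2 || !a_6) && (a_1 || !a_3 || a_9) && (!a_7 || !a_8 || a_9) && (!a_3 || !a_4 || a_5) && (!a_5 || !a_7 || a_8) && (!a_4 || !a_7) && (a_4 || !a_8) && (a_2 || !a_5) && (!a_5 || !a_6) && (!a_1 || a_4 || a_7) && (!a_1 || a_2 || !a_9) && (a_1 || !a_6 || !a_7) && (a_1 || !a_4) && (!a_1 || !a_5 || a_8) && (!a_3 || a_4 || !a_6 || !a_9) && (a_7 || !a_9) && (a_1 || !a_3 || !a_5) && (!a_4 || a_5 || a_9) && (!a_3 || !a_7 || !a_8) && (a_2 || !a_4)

a_1 = True; a_2 = False; a_3 = True; a_4 = False; a_5 = False; a_6 = False; a_7 = True; a_8 = False; a_9 = False

Set a_1 = True.
Try a_2 = True:
  (!a_1 || !a_2 || a_4) forces a_4 = True.
  (!a_3 || !a_4) forces a_3 = False.
  (a_3 || a_7) forces a_7 = True.
  clause (!a_4 || !a_7) is falsified — backtrack.
So a_2 = False.
  then (a_2 || !a_6) forces a_6 = False.
  then (a_2 || !a_5) forces a_5 = False.
  then (!a_1 || a_2 || !a_9) forces a_9 = False.
  then (!a_4 || a_5 || a_9) forces a_4 = False.
  then (a_4 || !a_8) forces a_8 = False.
  then (!a_1 || a_4 || a_7) forces a_7 = True.
Set a_3 = True.
All clauses satisfied.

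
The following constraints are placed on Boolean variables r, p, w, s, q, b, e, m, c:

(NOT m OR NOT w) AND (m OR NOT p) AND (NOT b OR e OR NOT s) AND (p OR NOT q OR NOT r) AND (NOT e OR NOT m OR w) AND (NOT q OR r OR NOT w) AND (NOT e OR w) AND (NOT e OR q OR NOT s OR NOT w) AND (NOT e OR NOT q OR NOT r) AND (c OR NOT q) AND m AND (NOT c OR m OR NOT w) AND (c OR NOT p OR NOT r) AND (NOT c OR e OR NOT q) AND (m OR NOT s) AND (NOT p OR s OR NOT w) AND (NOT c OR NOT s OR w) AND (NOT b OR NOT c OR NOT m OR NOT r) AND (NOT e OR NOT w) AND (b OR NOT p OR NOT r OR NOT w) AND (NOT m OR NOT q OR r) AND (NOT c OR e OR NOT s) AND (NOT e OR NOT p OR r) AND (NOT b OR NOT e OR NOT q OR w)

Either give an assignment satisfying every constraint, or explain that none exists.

r=F, p=F, w=F, s=F, q=F, b=T, e=F, m=T, c=F

Unit clause (m) forces m = True.
In (NOT m OR NOT w) only NOT w is left, so w = False.
In (NOT e OR NOT m OR w) only NOT e is left, so e = False.
Set r = False.
  then (NOT m OR NOT q OR r) forces q = False.
Set p = False.
Set s = False.
Set b = True.
Set c = False.
All clauses satisfied.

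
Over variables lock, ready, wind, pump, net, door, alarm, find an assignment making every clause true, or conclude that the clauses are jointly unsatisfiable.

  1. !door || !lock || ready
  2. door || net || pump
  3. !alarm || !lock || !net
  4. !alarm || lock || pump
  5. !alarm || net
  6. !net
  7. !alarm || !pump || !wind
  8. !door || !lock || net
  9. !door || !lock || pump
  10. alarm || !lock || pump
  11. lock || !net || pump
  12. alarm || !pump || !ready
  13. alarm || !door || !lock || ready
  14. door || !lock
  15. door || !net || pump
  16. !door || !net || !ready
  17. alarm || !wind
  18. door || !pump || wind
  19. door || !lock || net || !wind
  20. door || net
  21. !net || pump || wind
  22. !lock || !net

lock = False, ready = False, wind = False, pump = True, net = False, door = True, alarm = False

Unit clause (!net) forces net = False.
In (door || net) only door is left, so door = True.
In (!alarm || net) only !alarm is left, so alarm = False.
In (!door || !lock || net) only !lock is left, so lock = False.
In (alarm || !wind) only !wind is left, so wind = False.
Set ready = False.
Set pump = True.
All clauses satisfied.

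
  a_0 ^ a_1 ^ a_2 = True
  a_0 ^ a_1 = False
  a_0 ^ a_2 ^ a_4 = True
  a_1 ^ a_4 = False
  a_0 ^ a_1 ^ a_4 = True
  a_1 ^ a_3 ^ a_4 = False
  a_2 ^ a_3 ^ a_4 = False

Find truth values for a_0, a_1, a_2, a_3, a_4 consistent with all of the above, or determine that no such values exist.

a_0 = True, a_1 = True, a_2 = True, a_3 = False, a_4 = True

a_0 ^ a_1 ^ a_2 = T ^ T ^ T = True ✓
a_0 ^ a_1 = T ^ T = False ✓
a_0 ^ a_2 ^ a_4 = T ^ T ^ T = True ✓
a_1 ^ a_4 = T ^ T = False ✓
a_0 ^ a_1 ^ a_4 = T ^ T ^ T = True ✓
a_1 ^ a_3 ^ a_4 = T ^ F ^ T = False ✓
a_2 ^ a_3 ^ a_4 = T ^ F ^ T = False ✓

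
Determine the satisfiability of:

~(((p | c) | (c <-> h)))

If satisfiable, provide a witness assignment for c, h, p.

c=F; h=T; p=F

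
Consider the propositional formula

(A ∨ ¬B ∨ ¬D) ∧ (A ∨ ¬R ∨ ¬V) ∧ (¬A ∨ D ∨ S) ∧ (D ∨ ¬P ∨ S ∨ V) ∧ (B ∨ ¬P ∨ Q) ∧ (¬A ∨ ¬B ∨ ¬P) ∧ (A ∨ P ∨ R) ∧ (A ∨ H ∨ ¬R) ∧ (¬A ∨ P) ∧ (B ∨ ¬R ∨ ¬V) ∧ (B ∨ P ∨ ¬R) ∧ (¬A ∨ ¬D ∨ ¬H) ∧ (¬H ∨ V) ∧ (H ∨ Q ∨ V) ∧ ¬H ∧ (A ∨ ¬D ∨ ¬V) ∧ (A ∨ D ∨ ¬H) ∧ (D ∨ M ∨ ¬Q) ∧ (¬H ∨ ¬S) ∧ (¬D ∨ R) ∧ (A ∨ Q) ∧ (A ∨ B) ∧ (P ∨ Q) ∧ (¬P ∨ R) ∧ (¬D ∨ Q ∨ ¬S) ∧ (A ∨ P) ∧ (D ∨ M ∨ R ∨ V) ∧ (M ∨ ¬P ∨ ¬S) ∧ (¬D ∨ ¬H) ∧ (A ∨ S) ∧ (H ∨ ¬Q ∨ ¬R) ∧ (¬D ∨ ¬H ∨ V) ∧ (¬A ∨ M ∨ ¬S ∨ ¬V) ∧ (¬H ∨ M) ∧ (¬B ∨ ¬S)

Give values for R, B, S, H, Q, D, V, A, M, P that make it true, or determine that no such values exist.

The formula is unsatisfiable.

Case P = True:
  (¬H) forces H = False.
  (¬P ∨ R) forces R = True.
  (A ∨ H ∨ ¬R) forces A = True.
  (¬A ∨ ¬B ∨ ¬P) forces B = False.
  (B ∨ ¬P ∨ Q) forces Q = True.
  Clause (H ∨ ¬Q ∨ ¬R) is falsified — contradiction.
Case P = False:
  (¬A ∨ P) forces A = False.
  Clause (A ∨ P) is falsified — contradiction.
Both cases fail, so the formula is unsatisfiable.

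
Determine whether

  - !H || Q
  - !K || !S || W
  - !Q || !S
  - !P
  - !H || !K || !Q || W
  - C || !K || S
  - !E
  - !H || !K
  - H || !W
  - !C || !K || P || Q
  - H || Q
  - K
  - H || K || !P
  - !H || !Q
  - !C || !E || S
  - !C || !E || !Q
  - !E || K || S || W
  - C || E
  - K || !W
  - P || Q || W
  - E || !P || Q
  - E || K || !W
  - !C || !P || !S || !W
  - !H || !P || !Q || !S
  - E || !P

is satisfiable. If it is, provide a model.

Unit clause (!P) forces P = False.
Unit clause (!E) forces E = False.
Unit clause (K) forces K = True.
In (C || E) only C is left, so C = True.
In (!H || !K) only !H is left, so H = False.
In (H || !W) only !W is left, so W = False.
In (!C || !K || P || Q) only Q is left, so Q = True.
In (!K || !S || W) only !S is left, so S = False.
All clauses satisfied.

Q = True; S = False; C = True; H = False; K = True; W = False; E = False; P = False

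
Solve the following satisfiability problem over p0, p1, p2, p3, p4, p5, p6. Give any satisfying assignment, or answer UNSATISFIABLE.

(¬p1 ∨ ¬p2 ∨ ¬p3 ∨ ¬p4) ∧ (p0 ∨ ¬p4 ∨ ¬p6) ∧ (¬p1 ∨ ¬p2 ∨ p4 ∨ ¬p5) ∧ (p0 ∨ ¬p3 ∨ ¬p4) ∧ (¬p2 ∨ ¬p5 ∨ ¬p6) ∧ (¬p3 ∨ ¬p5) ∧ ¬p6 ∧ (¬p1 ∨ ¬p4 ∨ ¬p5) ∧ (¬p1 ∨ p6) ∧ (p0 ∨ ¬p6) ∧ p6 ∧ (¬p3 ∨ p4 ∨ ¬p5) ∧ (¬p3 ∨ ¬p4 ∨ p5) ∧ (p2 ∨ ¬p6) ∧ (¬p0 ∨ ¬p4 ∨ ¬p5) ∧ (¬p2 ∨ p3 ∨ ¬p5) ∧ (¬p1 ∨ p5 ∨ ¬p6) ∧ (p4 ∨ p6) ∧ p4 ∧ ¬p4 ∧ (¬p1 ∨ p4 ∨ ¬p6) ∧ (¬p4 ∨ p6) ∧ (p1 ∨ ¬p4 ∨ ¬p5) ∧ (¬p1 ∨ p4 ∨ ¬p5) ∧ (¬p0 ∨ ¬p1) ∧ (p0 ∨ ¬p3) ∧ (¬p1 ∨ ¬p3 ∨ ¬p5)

Unsatisfiable

Case p4 = True:
  Clause (¬p4) is falsified — contradiction.
Case p4 = False:
  Clause (p4) is falsified — contradiction.
Both cases fail, so the formula is unsatisfiable.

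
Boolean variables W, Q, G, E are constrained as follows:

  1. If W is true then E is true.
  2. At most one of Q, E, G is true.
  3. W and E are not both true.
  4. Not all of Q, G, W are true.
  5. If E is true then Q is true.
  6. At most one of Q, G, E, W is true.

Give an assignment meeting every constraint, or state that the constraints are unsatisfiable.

W = False; Q = True; G = False; E = False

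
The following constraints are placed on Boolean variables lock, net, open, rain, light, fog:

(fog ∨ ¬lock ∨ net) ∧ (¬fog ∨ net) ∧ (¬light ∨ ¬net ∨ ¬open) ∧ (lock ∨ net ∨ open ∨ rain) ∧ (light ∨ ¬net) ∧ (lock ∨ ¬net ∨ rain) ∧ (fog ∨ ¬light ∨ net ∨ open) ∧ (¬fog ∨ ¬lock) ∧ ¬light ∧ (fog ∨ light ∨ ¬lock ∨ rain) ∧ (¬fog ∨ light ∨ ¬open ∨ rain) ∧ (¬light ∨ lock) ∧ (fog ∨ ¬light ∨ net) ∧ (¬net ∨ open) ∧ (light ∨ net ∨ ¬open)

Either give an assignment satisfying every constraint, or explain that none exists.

lock=F; net=F; open=F; rain=T; light=F; fog=F

Unit clause (¬light) forces light = False.
In (light ∨ ¬net) only ¬net is left, so net = False.
In (light ∨ net ∨ ¬open) only ¬open is left, so open = False.
In (¬fog ∨ net) only ¬fog is left, so fog = False.
In (fog ∨ ¬lock ∨ net) only ¬lock is left, so lock = False.
In (lock ∨ net ∨ open ∨ rain) only rain is left, so rain = True.
All clauses satisfied.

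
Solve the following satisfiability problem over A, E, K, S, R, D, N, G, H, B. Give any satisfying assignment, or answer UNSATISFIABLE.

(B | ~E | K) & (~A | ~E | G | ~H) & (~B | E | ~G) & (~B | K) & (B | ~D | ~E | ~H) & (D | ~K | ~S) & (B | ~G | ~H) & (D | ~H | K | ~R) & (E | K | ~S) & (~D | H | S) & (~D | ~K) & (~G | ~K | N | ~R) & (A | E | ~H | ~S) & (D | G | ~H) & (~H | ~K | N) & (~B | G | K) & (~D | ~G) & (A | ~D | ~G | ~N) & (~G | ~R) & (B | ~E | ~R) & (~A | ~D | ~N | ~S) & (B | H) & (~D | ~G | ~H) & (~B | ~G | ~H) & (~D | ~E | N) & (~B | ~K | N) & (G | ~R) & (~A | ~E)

Set A = False.
Set E = False.
Set K = False.
  then (~B | K) forces B = False.
  then (E | K | ~S) forces S = False.
  then (B | H) forces H = True.
  then (B | ~G | ~H) forces G = False.
  then (D | G | ~H) forces D = True.
  then (G | ~R) forces R = False.
Set N = True.
All clauses satisfied.

A=F, E=F, K=F, S=F, R=F, D=T, N=T, G=F, H=T, B=F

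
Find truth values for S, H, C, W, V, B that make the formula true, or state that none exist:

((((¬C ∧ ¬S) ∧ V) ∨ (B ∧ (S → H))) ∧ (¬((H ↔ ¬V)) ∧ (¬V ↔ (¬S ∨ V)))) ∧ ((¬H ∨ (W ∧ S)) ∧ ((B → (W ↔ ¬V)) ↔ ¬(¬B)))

S: False; H: False; C: True; W: True; V: False; B: True

  (((¬C ∧ ¬S) ∧ V) ∨ (B ∧ (S → H))) ∧ (¬((H ↔ ¬V)) ∧ (¬V ↔ (¬S ∨ V))) = True
    ((¬C ∧ ¬S) ∧ V) ∨ (B ∧ (S → H)) = True
      (¬C ∧ ¬S) ∧ V = False
        ¬C ∧ ¬S = False
          ¬C = False
          ¬S = True
      B ∧ (S → H) = True
        S → H = True
    ¬((H ↔ ¬V)) ∧ (¬V ↔ (¬S ∨ V)) = True
      ¬((H ↔ ¬V)) = True
        H ↔ ¬V = False
          ¬V = True
      ¬V ↔ (¬S ∨ V) = True
        ¬V = True
        ¬S ∨ V = True
          ¬S = True
  (¬H ∨ (W ∧ S)) ∧ ((B → (W ↔ ¬V)) ↔ ¬(¬B)) = True
    ¬H ∨ (W ∧ S) = True
      ¬H = True
      W ∧ S = False
    (B → (W ↔ ¬V)) ↔ ¬(¬B) = True
      B → (W ↔ ¬V) = True
        W ↔ ¬V = True
          ¬V = True
      ¬(¬B) = True
        ¬B = False
Both conjuncts True, so the formula holds.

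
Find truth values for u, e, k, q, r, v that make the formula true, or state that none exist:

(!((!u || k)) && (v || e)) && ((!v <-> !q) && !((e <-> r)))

u: True; e: False; k: False; q: True; r: True; v: True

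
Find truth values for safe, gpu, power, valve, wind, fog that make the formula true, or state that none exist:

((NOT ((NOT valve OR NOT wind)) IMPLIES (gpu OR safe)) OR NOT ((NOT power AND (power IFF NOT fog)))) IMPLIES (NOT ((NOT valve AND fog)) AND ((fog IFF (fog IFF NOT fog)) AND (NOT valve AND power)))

safe = True, gpu = False, power = True, valve = False, wind = True, fog = False

  ((NOT ((NOT valve OR NOT wind)) IMPLIES (gpu OR safe)) OR NOT ((NOT power AND (power IFF NOT fog)))) IMPLIES (NOT ((NOT valve AND fog)) AND ((fog IFF (fog IFF NOT fog)) AND (NOT valve AND power))) = True
    (NOT ((NOT valve OR NOT wind)) IMPLIES (gpu OR safe)) OR NOT ((NOT power AND (power IFF NOT fog))) = True
      NOT ((NOT valve OR NOT wind)) IMPLIES (gpu OR safe) = True
        NOT ((NOT valve OR NOT wind)) = False
          NOT valve OR NOT wind = True
            NOT valve = True
            NOT wind = False
        gpu OR safe = True
      NOT ((NOT power AND (power IFF NOT fog))) = True
        NOT power AND (power IFF NOT fog) = False
          NOT power = False
          power IFF NOT fog = True
            NOT fog = True
    NOT ((NOT valve AND fog)) AND ((fog IFF (fog IFF NOT fog)) AND (NOT valve AND power)) = True
      NOT ((NOT valve AND fog)) = True
        NOT valve AND fog = False
          NOT valve = True
      (fog IFF (fog IFF NOT fog)) AND (NOT valve AND power) = True
        fog IFF (fog IFF NOT fog) = True
          fog IFF NOT fog = False
            NOT fog = True
        NOT valve AND power = True
          NOT valve = True
The formula evaluates to True.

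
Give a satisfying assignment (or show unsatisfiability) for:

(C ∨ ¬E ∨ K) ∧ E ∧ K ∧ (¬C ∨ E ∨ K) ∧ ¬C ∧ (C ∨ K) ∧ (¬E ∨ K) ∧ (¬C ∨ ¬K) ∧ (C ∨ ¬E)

UNSATISFIABLE

Case C = True:
  Clause (¬C) is falsified — contradiction.
Case C = False:
  (E) forces E = True.
  Clause (C ∨ ¬E) is falsified — contradiction.
Both cases fail, so the formula is unsatisfiable.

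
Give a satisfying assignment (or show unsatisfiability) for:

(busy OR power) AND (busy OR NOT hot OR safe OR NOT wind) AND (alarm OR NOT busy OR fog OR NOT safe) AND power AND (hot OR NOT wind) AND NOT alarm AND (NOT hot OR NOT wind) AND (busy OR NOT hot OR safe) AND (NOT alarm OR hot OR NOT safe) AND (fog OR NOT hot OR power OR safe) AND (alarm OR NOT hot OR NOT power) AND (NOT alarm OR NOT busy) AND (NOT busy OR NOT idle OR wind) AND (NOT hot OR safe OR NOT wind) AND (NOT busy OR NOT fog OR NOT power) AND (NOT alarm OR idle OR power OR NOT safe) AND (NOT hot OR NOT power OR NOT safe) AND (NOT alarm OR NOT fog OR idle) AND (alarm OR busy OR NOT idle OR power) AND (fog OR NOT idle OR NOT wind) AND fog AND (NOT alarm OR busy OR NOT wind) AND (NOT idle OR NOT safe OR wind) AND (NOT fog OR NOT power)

Case fog = True:
  (power) forces power = True.
  Clause (NOT fog OR NOT power) is falsified — contradiction.
Case fog = False:
  Clause (fog) is falsified — contradiction.
Both cases fail, so the formula is unsatisfiable.

No satisfying assignment exists.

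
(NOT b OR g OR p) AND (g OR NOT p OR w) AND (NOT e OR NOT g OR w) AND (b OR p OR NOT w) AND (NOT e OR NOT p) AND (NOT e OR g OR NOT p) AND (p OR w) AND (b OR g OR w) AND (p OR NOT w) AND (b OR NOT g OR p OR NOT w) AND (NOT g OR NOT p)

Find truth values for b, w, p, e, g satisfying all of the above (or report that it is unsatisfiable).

b = True, w = True, p = True, e = False, g = False

Set b = True.
Try w = False:
  (p OR w) forces p = True.
  (g OR NOT p OR w) forces g = True.
  clause (NOT g OR NOT p) is falsified — backtrack.
So w = True.
  then (p OR NOT w) forces p = True.
  then (NOT g OR NOT p) forces g = False.
  then (NOT e OR NOT p) forces e = False.
All clauses satisfied.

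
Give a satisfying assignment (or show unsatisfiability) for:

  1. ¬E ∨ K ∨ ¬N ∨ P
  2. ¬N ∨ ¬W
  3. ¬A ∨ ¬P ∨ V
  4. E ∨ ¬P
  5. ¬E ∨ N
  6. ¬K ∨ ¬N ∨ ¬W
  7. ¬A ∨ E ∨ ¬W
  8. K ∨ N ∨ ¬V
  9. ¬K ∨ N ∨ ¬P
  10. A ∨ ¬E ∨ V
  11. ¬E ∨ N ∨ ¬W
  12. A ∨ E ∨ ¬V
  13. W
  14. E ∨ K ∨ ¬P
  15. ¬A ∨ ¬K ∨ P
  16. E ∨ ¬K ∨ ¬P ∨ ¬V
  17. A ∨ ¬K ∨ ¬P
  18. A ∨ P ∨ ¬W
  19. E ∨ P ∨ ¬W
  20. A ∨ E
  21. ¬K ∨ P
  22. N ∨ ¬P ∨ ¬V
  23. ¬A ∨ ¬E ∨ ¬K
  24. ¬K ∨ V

Unsatisfiable — no assignment works.

Case W = True:
  (¬N ∨ ¬W) forces N = False.
  (¬E ∨ N) forces E = False.
  (E ∨ ¬P) forces P = False.
  Clause (E ∨ P ∨ ¬W) is falsified — contradiction.
Case W = False:
  Clause (W) is falsified — contradiction.
Both cases fail, so the formula is unsatisfiable.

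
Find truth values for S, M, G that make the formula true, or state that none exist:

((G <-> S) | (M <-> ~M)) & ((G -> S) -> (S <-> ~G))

UNSATISFIABLE

Case G = True: the formula simplifies to (S | (M <-> ~M)) & (S -> ~S).
  S = True: the conjunct S -> ~S becomes True -> ~True = False.
  S = False: simplifies to M <-> ~M.
    M = True: this becomes True <-> ~True = False.
    M = False: this becomes False <-> ~False = False.
Case G = False: the formula simplifies to (~S | (M <-> ~M)) & S.
  S = True: simplifies to M <-> ~M.
    M = True: this becomes True <-> ~True = False.
    M = False: this becomes False <-> ~False = False.
  S = False: the conjunct S is False.
Both cases fail — unsatisfiable.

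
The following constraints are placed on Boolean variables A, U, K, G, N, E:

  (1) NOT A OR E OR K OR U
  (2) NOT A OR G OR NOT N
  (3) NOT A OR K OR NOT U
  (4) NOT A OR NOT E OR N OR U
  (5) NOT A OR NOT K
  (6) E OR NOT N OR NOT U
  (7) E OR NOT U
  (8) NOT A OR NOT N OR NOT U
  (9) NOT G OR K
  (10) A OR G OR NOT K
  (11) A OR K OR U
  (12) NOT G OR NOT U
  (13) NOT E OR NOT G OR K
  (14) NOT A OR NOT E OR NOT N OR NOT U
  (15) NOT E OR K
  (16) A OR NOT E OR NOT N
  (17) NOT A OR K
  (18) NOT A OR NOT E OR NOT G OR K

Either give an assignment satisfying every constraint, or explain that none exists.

Try A = True:
  (NOT A OR NOT K) forces K = False.
  clause (NOT A OR K) is falsified — backtrack.
So A = False.
Set U = False.
  then (A OR K OR U) forces K = True.
  then (A OR G OR NOT K) forces G = True.
Set N = True.
  then (A OR NOT E OR NOT N) forces E = False.
All clauses satisfied.

A = False, U = False, K = True, G = True, N = True, E = False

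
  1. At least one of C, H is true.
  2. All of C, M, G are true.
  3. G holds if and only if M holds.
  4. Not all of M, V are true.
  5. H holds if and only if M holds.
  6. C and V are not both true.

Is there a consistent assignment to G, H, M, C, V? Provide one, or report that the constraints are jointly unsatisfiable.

G = True, H = True, M = True, C = True, V = False

  (1) {C, H}: 2 true — at least one ✓
  (2) {C, M, G}: all 3 true ✓
  (3) G=T, M=T — same ✓
  (4) {M, V}: 1/2 true — not all ✓
  (5) H=T, M=T — same ✓
  (6) C=T, V=F — not both ✓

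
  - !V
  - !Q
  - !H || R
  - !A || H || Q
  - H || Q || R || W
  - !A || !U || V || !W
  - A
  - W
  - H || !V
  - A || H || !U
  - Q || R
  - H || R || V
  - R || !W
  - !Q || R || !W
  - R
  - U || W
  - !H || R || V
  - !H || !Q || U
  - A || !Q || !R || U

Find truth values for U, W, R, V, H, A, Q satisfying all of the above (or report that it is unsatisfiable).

Unit clause (!V) forces V = False.
Unit clause (!Q) forces Q = False.
Unit clause (A) forces A = True.
Unit clause (W) forces W = True.
In (Q || R) only R is left, so R = True.
In (!A || H || Q) only H is left, so H = True.
In (!A || !U || V || !W) only !U is left, so U = False.
All clauses satisfied.

U = False; W = True; R = True; V = False; H = True; A = True; Q = False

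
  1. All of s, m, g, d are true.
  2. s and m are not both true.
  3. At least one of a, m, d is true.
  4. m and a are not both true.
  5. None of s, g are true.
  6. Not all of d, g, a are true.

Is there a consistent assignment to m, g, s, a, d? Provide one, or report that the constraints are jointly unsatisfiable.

Case g = True:
  Constraint (5) is violated (g=T) — contradiction.
Case g = False:
  Constraint (1) is violated (g=F) — contradiction.
Both cases fail — unsatisfiable.

UNSATISFIABLE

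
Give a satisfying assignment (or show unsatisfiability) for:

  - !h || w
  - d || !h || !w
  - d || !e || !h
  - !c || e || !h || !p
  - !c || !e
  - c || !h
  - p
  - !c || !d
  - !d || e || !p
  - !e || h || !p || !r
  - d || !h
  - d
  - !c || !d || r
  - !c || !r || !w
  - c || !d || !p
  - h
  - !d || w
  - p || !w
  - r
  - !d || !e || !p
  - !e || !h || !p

The formula is unsatisfiable.

Case p = True:
  (d) forces d = True.
  (!c || !d) forces c = False.
  Clause (c || !d || !p) is falsified — contradiction.
Case p = False:
  Clause (p) is falsified — contradiction.
Both cases fail, so the formula is unsatisfiable.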